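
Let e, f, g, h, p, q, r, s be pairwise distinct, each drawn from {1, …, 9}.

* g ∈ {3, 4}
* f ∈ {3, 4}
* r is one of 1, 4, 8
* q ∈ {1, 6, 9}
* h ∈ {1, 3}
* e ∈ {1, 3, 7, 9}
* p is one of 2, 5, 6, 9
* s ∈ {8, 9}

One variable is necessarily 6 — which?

q

f and g between them cover only {3, 4} — a naked pair. Remove those values from e, h, r.
h has just one choice, so h = 1. Eliminate 1 elsewhere: e, q, r.
r has just one choice, so r = 8. Eliminate 8 elsewhere: s.
That leaves s = 9. So e, p, q can't be 9.
So 6 goes to q.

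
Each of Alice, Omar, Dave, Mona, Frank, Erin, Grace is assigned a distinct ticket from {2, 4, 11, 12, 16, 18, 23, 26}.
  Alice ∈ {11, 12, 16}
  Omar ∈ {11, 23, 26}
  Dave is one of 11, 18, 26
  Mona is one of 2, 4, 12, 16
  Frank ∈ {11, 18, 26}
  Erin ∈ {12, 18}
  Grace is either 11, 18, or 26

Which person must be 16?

Alice

The 3 variables Dave, Frank, Grace are confined to {11, 18, 26}, which locks those values in; drop them from Alice, Omar, Erin.
Omar's domain is down to {23}, so Omar = 23.
Erin must be 12 (only option left). So Alice, Mona can't be 12.
So 16 goes to Alice.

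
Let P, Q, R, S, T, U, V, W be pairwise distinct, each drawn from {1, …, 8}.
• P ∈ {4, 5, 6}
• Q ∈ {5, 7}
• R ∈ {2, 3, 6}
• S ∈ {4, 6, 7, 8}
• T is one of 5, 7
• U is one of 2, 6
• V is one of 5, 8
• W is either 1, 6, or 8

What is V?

8

The 8 variables together cover exactly {1, 2, 3, 4, 5, 6, 7, 8} — 8 values for 8 variables — and 1 appears only in W's list, so W = 1.
The 7 still-open variables draw from only 7 values {2, 3, 4, 5, 6, 7, 8}, so each is used; only R can be 3, hence R = 3.
The 6 still-open variables draw from only 6 values {2, 4, 5, 6, 7, 8}, so each is used; only U can be 2, hence U = 2.
Q and T between them cover only {5, 7} — a naked pair. Remove those values from P, S, V.
So V = 8.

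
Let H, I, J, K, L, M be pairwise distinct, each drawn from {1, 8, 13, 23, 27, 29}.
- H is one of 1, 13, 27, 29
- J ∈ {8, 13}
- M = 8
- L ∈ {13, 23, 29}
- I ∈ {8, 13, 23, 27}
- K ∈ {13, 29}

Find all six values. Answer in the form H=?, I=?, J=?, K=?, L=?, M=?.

H=1, I=27, J=13, K=29, L=23, M=8

M must be 8 (only option left). Strike 8 from I, J.
J has just one choice, so J = 13. So H, I, K, L can't be 13.
That leaves K = 29. Eliminate 29 elsewhere: H, L.
L must be 23 (only option left). Remove 23 from I.
I's domain is down to {27}, so I = 27. Remove 27 from H.
H has just one choice, so H = 1.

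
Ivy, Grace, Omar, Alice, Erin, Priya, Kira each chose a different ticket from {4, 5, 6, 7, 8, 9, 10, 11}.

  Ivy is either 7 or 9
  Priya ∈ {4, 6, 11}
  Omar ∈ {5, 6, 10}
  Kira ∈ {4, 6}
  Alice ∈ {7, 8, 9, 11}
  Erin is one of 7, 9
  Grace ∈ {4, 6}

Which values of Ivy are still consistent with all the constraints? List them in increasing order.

7, 9

Ivy and Erin share exactly the 2 values {7, 9}; by pigeonhole those values go to them, so strike 7, 9 from Alice.
Grace and Kira share exactly the 2 values {4, 6}; by pigeonhole those values go to them, so strike 4, 6 from Omar, Priya.
Priya has just one choice, so Priya = 11. Remove 11 from Alice.
Alice has just one choice, so Alice = 8.
No further eliminations apply; Ivy can still be any of 7, 9.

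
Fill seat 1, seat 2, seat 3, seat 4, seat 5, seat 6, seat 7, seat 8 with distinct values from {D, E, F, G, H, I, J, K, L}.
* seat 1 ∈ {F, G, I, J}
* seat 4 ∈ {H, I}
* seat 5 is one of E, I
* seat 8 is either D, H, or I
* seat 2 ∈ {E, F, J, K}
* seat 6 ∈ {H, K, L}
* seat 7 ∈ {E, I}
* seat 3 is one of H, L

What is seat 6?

The 2 variables seat 5 and seat 7 are confined to {E, I}, which locks those values in; drop them from seat 1, seat 2, seat 4, seat 8.
seat 4's domain is down to {H}, so seat 4 = H. Remove H from seat 3, seat 6, seat 8.
seat 8 has just one choice, so seat 8 = D.
That leaves seat 3 = L. Eliminate L elsewhere: seat 6.
So seat 6 = K.

K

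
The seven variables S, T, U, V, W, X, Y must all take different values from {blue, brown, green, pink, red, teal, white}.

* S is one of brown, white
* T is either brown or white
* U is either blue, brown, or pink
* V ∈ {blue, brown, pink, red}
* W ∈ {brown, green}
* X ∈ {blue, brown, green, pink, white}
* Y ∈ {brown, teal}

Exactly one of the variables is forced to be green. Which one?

The 7 variables draw from only 7 values {blue, brown, green, pink, red, teal, white}, so each is used; only V can be red, hence V = red.
The 6 still-open variables together cover exactly {blue, brown, green, pink, teal, white} — 6 values for 6 variables — and teal appears only in Y's list, so Y = teal.
S and T share exactly the 2 values {brown, white}; by pigeonhole those values go to them, so strike brown, white from U, W, X.
So green goes to W.

W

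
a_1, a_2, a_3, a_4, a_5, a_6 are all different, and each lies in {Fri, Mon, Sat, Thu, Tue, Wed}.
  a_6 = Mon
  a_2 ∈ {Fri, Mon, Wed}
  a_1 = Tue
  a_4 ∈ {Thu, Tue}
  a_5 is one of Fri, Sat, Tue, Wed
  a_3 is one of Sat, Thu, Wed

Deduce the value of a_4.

Thu

a_1 has just one choice, so a_1 = Tue. Strike Tue from a_4, a_5.
So a_4 = Thu.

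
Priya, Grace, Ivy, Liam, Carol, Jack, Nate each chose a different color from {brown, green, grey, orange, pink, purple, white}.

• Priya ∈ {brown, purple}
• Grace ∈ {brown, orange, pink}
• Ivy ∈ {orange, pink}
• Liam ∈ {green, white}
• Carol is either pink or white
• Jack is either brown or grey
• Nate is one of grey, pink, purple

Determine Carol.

white

The 7 variables together cover exactly {brown, green, grey, orange, pink, purple, white} — 7 values for 7 variables — and green appears only in Liam's list, so Liam = green.
The 6 still-open variables together cover exactly {brown, grey, orange, pink, purple, white} — 6 values for 6 variables — and white appears only in Carol's list, so Carol = white.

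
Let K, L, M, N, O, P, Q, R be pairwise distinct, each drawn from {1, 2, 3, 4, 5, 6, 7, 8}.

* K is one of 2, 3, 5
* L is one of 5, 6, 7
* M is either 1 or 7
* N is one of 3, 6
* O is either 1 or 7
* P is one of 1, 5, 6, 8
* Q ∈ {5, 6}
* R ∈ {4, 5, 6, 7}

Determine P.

8

Among the 8 variables, 2 fits only K (and all 8 values in {1, 2, 3, 4, 5, 6, 7, 8} must be used), so K = 2.
The 7 still-open variables draw from only 7 values {1, 3, 4, 5, 6, 7, 8}, so each is used; only N can be 3, hence N = 3.
The 6 still-open variables draw from only 6 values {1, 4, 5, 6, 7, 8}, so each is used; only R can be 4, hence R = 4.
The 5 still-open variables draw from only 5 values {1, 5, 6, 7, 8}, so each is used; only P can be 8, hence P = 8.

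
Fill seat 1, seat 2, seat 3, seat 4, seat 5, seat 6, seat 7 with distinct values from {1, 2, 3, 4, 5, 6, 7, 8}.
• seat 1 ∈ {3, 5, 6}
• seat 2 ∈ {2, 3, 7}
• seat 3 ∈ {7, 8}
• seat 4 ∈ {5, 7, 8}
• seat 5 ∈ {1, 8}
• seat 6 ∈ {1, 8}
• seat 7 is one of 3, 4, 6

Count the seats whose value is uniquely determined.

2

seat 5 and seat 6 between them cover only {1, 8} — a naked pair. Remove those values from seat 3, seat 4.
seat 3's domain is down to {7}, so seat 3 = 7. Strike 7 from seat 2, seat 4.
seat 4 must be 5 (only option left). Remove 5 from seat 1.
Determined: seat 3=7, seat 4=5. The other seats each still have more than one consistent value. That makes 2.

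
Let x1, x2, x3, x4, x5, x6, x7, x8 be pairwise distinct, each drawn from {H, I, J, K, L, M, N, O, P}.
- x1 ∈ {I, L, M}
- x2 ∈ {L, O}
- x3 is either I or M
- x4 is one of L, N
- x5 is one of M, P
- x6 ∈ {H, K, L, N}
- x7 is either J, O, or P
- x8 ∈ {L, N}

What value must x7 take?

The 2 variables x4 and x8 are confined to {L, N}, which locks those values in; drop them from x1, x2, x6.
x2's domain is down to {O}, so x2 = O. Eliminate O elsewhere: x7.
The 2 variables x1 and x3 are confined to {I, M}, which locks those values in; drop them from x5.
x5 has just one choice, so x5 = P. Strike P from x7.
So x7 = J.

J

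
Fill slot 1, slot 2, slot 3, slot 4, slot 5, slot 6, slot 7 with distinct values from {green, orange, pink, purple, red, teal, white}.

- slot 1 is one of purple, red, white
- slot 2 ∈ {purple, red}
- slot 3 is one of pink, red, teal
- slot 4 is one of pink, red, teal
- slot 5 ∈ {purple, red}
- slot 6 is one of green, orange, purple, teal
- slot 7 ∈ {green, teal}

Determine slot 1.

white

The 7 variables draw from only 7 values {green, orange, pink, purple, red, teal, white}, so each is used; only slot 6 can be orange, hence slot 6 = orange.
Among the 6 still-open variables, green fits only slot 7 (and all 6 values in {green, pink, purple, red, teal, white} must be used), so slot 7 = green.
The 5 still-open variables together cover exactly {pink, purple, red, teal, white} — 5 values for 5 variables — and white appears only in slot 1's list, so slot 1 = white.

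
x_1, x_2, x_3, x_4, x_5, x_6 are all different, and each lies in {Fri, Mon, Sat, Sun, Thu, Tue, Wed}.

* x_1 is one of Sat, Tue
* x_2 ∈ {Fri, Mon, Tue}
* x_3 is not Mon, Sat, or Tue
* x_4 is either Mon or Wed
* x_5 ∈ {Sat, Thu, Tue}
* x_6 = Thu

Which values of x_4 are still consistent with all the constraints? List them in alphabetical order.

x_6 has just one choice, so x_6 = Thu. Remove Thu from x_3, x_5.
The 2 variables x_1 and x_5 are confined to {Sat, Tue}, which locks those values in; drop them from x_2.
No further eliminations apply; x_4 can still be any of Mon, Wed.

Mon, Wed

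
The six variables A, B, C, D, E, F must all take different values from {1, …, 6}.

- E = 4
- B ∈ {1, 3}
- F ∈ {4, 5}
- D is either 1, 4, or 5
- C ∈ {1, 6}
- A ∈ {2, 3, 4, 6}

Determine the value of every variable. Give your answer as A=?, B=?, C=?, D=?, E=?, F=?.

E must be 4 (only option left). Eliminate 4 elsewhere: A, D, F.
That leaves F = 5. Remove 5 from D.
D's domain is down to {1}, so D = 1. Strike 1 from B, C.
That leaves B = 3. So A can't be 3.
That leaves C = 6. Remove 6 from A.
A's domain is down to {2}, so A = 2.

A=2, B=3, C=6, D=1, E=4, F=5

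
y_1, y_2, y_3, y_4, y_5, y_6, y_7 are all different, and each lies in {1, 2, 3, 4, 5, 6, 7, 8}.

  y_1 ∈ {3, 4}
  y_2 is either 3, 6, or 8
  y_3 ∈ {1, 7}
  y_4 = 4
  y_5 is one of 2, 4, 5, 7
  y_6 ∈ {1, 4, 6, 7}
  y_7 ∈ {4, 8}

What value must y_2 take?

6

y_4's domain is down to {4}, so y_4 = 4. Eliminate 4 elsewhere: y_1, y_5, y_6, y_7.
y_7 must be 8 (only option left). Remove 8 from y_2.
That leaves y_1 = 3. Remove 3 from y_2.
So y_2 = 6.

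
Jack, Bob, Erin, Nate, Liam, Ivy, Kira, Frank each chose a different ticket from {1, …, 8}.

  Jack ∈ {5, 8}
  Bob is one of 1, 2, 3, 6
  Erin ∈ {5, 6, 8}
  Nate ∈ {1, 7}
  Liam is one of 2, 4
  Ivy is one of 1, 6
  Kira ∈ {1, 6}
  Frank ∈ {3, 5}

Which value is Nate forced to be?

7

Among the 8 variables, 4 fits only Liam (and all 8 values in {1, 2, 3, 4, 5, 6, 7, 8} must be used), so Liam = 4.
Among the 7 still-open variables, 2 fits only Bob (and all 7 values in {1, 2, 3, 5, 6, 7, 8} must be used), so Bob = 2.
The 6 still-open variables draw from only 6 values {1, 3, 5, 6, 7, 8}, so each is used; only Frank can be 3, hence Frank = 3.
The 5 still-open variables together cover exactly {1, 5, 6, 7, 8} — 5 values for 5 variables — and 7 appears only in Nate's list, so Nate = 7.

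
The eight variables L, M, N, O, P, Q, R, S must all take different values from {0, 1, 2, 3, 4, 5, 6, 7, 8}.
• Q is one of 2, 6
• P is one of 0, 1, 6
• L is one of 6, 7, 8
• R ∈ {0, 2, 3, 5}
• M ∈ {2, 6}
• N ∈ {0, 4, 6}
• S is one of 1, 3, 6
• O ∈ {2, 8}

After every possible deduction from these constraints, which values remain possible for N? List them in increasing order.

M and Q share exactly the 2 values {2, 6}; by pigeonhole those values go to them, so strike 2, 6 from L, N, O, P, R, S.
That leaves O = 8. Eliminate 8 elsewhere: L.
L must be 7 (only option left).
No further eliminations apply; N can still be any of 0, 4.

0, 4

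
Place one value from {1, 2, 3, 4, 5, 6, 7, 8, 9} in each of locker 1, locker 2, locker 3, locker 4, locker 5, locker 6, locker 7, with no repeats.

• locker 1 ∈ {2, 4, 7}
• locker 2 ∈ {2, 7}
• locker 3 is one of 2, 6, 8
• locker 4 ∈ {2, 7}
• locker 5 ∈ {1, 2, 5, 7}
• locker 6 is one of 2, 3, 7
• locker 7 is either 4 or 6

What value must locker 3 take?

8

The 2 variables locker 2 and locker 4 are confined to {2, 7}, which locks those values in; drop them from locker 1, locker 3, locker 5, locker 6.
locker 1 has just one choice, so locker 1 = 4. So locker 7 can't be 4.
locker 6 has just one choice, so locker 6 = 3.
That leaves locker 7 = 6. Remove 6 from locker 3.
So locker 3 = 8.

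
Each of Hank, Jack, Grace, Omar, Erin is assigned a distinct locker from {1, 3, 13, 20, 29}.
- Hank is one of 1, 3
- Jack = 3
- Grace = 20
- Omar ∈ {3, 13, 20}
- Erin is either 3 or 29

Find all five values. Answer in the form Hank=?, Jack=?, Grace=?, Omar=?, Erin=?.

Jack must be 3 (only option left). Eliminate 3 elsewhere: Hank, Omar, Erin.
That leaves Grace = 20. Eliminate 20 elsewhere: Omar.
That leaves Omar = 13.
That leaves Erin = 29.
That leaves Hank = 1.

Hank=1, Jack=3, Grace=20, Omar=13, Erin=29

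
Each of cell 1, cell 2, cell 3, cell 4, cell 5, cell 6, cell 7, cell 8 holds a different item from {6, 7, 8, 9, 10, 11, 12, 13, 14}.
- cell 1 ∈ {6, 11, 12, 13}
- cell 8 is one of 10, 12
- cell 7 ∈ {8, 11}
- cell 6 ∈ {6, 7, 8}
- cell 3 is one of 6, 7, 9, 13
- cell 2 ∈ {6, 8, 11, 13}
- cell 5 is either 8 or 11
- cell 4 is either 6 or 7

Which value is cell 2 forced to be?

13

The 8 variables draw from only 8 values {6, 7, 8, 9, 10, 11, 12, 13}, so each is used; only cell 3 can be 9, hence cell 3 = 9.
The 7 still-open variables draw from only 7 values {6, 7, 8, 10, 11, 12, 13}, so each is used; only cell 8 can be 10, hence cell 8 = 10.
Among the 6 still-open variables, 12 fits only cell 1 (and all 6 values in {6, 7, 8, 11, 12, 13} must be used), so cell 1 = 12.
The 5 still-open variables together cover exactly {6, 7, 8, 11, 13} — 5 values for 5 variables — and 13 appears only in cell 2's list, so cell 2 = 13.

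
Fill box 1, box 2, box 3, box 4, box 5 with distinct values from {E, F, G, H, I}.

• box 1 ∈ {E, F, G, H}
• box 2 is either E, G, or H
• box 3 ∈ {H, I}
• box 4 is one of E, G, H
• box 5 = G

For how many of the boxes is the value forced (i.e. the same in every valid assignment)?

box 5 must be G (only option left). Strike G from box 1, box 2, box 4.
Among the 4 still-open variables, F fits only box 1 (and all 4 values in {E, F, H, I} must be used), so box 1 = F.
The 3 still-open variables draw from only 3 values {E, H, I}, so each is used; only box 3 can be I, hence box 3 = I.
Determined: box 1=F, box 3=I, box 5=G. The other boxes each still have more than one consistent value. That makes 3.

3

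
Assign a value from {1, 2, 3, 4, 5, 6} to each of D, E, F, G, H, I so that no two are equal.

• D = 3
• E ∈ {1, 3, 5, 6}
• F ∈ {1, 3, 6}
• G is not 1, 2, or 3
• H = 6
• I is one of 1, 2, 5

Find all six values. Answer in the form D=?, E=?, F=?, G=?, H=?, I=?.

D=3, E=5, F=1, G=4, H=6, I=2

D has just one choice, so D = 3. So E, F can't be 3.
H's domain is down to {6}, so H = 6. Eliminate 6 elsewhere: E, F, G.
That leaves F = 1. So E, I can't be 1.
That leaves E = 5. Strike 5 from G, I.
That leaves G = 4.
I has just one choice, so I = 2.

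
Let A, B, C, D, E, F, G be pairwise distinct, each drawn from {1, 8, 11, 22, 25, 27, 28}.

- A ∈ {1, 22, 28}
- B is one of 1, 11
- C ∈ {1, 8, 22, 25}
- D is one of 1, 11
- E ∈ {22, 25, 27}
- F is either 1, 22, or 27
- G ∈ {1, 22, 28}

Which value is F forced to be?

Among the 7 variables, 8 fits only C (and all 7 values in {1, 8, 11, 22, 25, 27, 28} must be used), so C = 8.
Among the 6 still-open variables, 25 fits only E (and all 6 values in {1, 11, 22, 25, 27, 28} must be used), so E = 25.
Among the 5 still-open variables, 27 fits only F (and all 5 values in {1, 11, 22, 27, 28} must be used), so F = 27.

27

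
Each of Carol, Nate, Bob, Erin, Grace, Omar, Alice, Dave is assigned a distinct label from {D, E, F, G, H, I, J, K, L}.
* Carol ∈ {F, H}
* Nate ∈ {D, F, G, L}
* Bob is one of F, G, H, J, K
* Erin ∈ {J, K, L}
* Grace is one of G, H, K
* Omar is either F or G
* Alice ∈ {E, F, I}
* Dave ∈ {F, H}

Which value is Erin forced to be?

Carol and Dave between them cover only {F, H} — a naked pair. Remove those values from Nate, Bob, Grace, Omar, Alice.
That leaves Omar = G. Eliminate G elsewhere: Nate, Bob, Grace.
Grace has just one choice, so Grace = K. Remove K from Bob, Erin.
Bob must be J (only option left). Eliminate J elsewhere: Erin.
So Erin = L.

L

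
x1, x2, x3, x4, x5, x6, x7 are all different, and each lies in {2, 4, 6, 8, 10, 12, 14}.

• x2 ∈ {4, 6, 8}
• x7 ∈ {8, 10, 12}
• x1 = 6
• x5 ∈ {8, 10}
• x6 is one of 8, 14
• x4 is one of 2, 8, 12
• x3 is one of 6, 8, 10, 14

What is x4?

x1 has just one choice, so x1 = 6. Strike 6 from x2, x3.
The 6 still-open variables draw from only 6 values {2, 4, 8, 10, 12, 14}, so each is used; only x4 can be 2, hence x4 = 2.

2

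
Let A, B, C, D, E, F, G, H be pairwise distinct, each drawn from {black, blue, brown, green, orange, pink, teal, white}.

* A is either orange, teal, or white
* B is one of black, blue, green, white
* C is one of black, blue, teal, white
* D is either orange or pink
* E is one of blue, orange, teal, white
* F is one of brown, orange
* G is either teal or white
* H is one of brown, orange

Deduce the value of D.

The 8 variables together cover exactly {black, blue, brown, green, orange, pink, teal, white} — 8 values for 8 variables — and green appears only in B's list, so B = green.
The 7 still-open variables together cover exactly {black, blue, brown, orange, pink, teal, white} — 7 values for 7 variables — and black appears only in C's list, so C = black.
The 6 still-open variables together cover exactly {blue, brown, orange, pink, teal, white} — 6 values for 6 variables — and blue appears only in E's list, so E = blue.
The 5 still-open variables together cover exactly {brown, orange, pink, teal, white} — 5 values for 5 variables — and pink appears only in D's list, so D = pink.

pink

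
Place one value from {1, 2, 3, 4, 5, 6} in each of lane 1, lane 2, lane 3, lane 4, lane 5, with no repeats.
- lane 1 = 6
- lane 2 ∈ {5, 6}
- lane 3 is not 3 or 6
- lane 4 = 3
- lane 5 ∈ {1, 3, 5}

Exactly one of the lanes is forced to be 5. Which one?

lane 1's domain is down to {6}, so lane 1 = 6. Remove 6 from lane 2.
So 5 goes to lane 2.

lane 2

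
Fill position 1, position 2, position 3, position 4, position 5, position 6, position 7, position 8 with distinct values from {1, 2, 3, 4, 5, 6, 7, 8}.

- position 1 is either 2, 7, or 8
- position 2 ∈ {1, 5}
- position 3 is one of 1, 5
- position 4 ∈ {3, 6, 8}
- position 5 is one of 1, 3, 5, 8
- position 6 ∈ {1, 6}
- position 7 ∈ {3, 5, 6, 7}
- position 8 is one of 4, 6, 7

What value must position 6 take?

6

The 8 variables together cover exactly {1, 2, 3, 4, 5, 6, 7, 8} — 8 values for 8 variables — and 2 appears only in position 1's list, so position 1 = 2.
Among the 7 still-open variables, 4 fits only position 8 (and all 7 values in {1, 3, 4, 5, 6, 7, 8} must be used), so position 8 = 4.
The 6 still-open variables draw from only 6 values {1, 3, 5, 6, 7, 8}, so each is used; only position 7 can be 7, hence position 7 = 7.
The 2 variables position 2 and position 3 are confined to {1, 5}, which locks those values in; drop them from position 5, position 6.
So position 6 = 6.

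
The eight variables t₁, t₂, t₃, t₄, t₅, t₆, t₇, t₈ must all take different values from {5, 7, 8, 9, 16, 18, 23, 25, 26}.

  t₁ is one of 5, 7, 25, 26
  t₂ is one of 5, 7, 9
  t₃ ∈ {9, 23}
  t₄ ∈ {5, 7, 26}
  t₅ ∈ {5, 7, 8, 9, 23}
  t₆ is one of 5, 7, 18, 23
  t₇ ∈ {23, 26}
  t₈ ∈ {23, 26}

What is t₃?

9

The 8 variables draw from only 8 values {5, 7, 8, 9, 18, 23, 25, 26}, so each is used; only t₅ can be 8, hence t₅ = 8.
The 7 still-open variables draw from only 7 values {5, 7, 9, 18, 23, 25, 26}, so each is used; only t₆ can be 18, hence t₆ = 18.
The 6 still-open variables together cover exactly {5, 7, 9, 23, 25, 26} — 6 values for 6 variables — and 25 appears only in t₁'s list, so t₁ = 25.
t₇ and t₈ share exactly the 2 values {23, 26}; by pigeonhole those values go to them, so strike 23, 26 from t₃, t₄.
So t₃ = 9.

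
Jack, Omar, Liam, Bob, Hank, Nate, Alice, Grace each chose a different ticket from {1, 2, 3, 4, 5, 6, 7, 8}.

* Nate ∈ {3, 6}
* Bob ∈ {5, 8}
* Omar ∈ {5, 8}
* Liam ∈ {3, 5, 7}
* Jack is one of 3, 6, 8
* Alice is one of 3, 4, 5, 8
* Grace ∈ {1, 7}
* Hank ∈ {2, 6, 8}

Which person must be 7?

The 8 variables draw from only 8 values {1, 2, 3, 4, 5, 6, 7, 8}, so each is used; only Grace can be 1, hence Grace = 1.
The 7 still-open variables draw from only 7 values {2, 3, 4, 5, 6, 7, 8}, so each is used; only Hank can be 2, hence Hank = 2.
The 6 still-open variables draw from only 6 values {3, 4, 5, 6, 7, 8}, so each is used; only Alice can be 4, hence Alice = 4.
Among the 5 still-open variables, 7 fits only Liam (and all 5 values in {3, 5, 6, 7, 8} must be used), so Liam = 7.

Liam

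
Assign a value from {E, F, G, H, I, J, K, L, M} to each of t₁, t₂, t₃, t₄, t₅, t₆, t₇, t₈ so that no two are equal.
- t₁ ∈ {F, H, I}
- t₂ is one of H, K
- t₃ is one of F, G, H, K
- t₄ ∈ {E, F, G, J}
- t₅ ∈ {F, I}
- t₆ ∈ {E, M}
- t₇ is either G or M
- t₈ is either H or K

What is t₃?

G

The 8 variables together cover exactly {E, F, G, H, I, J, K, M} — 8 values for 8 variables — and J appears only in t₄'s list, so t₄ = J.
The 7 still-open variables together cover exactly {E, F, G, H, I, K, M} — 7 values for 7 variables — and E appears only in t₆'s list, so t₆ = E.
Among the 6 still-open variables, M fits only t₇ (and all 6 values in {F, G, H, I, K, M} must be used), so t₇ = M.
The 5 still-open variables together cover exactly {F, G, H, I, K} — 5 values for 5 variables — and G appears only in t₃'s list, so t₃ = G.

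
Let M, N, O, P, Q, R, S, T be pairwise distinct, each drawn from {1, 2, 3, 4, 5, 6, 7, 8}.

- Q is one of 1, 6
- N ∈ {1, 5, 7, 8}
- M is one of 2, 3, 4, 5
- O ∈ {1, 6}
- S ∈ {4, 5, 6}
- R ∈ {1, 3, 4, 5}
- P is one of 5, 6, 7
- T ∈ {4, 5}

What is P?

7

The 8 variables draw from only 8 values {1, 2, 3, 4, 5, 6, 7, 8}, so each is used; only M can be 2, hence M = 2.
The 7 still-open variables draw from only 7 values {1, 3, 4, 5, 6, 7, 8}, so each is used; only R can be 3, hence R = 3.
The 6 still-open variables draw from only 6 values {1, 4, 5, 6, 7, 8}, so each is used; only N can be 8, hence N = 8.
Among the 5 still-open variables, 7 fits only P (and all 5 values in {1, 4, 5, 6, 7} must be used), so P = 7.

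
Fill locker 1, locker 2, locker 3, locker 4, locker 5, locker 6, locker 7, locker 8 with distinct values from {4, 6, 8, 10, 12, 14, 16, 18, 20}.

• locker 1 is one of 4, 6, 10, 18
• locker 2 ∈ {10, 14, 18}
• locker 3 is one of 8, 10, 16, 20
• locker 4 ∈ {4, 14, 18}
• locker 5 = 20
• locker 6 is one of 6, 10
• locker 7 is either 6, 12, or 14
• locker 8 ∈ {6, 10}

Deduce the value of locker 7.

locker 5's domain is down to {20}, so locker 5 = 20. Remove 20 from locker 3.
locker 6 and locker 8 between them cover only {6, 10} — a naked pair. Remove those values from locker 1, locker 2, locker 3, locker 7.
locker 1, locker 2, locker 4 share exactly the 3 values {4, 14, 18}; by pigeonhole those values go to them, so strike 4, 14, 18 from locker 7.
So locker 7 = 12.

12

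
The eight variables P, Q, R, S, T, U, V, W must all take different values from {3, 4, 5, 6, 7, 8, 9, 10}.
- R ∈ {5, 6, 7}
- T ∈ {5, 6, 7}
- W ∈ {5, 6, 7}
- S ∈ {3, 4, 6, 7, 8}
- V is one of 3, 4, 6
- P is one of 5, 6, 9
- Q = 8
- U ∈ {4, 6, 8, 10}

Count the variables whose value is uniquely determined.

3

Q's domain is down to {8}, so Q = 8. Remove 8 from S, U.
Among the 7 still-open variables, 9 fits only P (and all 7 values in {3, 4, 5, 6, 7, 9, 10} must be used), so P = 9.
The 6 still-open variables together cover exactly {3, 4, 5, 6, 7, 10} — 6 values for 6 variables — and 10 appears only in U's list, so U = 10.
R, T, W between them cover only {5, 6, 7} — a naked triple. Remove those values from S, V.
Determined: P=9, Q=8, U=10. The other variables each still have more than one consistent value. That makes 3.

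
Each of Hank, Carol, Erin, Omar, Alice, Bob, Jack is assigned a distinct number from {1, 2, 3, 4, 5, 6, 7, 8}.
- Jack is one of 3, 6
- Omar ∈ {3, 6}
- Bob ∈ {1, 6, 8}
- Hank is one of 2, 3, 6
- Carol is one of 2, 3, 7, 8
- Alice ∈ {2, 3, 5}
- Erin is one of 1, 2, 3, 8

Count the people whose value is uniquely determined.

The 7 variables together cover exactly {1, 2, 3, 5, 6, 7, 8} — 7 values for 7 variables — and 5 appears only in Alice's list, so Alice = 5.
The 6 still-open variables draw from only 6 values {1, 2, 3, 6, 7, 8}, so each is used; only Carol can be 7, hence Carol = 7.
Omar and Jack between them cover only {3, 6} — a naked pair. Remove those values from Hank, Erin, Bob.
Hank's domain is down to {2}, so Hank = 2. Remove 2 from Erin.
Determined: Hank=2, Carol=7, Alice=5. The other people each still have more than one consistent value. That makes 3.

3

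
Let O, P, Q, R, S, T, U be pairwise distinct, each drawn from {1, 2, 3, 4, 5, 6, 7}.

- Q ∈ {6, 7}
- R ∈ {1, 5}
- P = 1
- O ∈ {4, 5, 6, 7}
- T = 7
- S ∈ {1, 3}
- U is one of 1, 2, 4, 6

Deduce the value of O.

4

P must be 1 (only option left). Strike 1 from R, S, U.
R has just one choice, so R = 5. So O can't be 5.
S's domain is down to {3}, so S = 3.
That leaves T = 7. Eliminate 7 elsewhere: O, Q.
That leaves Q = 6. Remove 6 from O, U.
So O = 4.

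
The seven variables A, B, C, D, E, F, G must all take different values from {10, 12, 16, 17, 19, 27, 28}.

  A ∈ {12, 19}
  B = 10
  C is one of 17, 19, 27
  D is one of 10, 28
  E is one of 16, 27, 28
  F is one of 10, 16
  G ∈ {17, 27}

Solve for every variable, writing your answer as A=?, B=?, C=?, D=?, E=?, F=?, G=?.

B must be 10 (only option left). So D, F can't be 10.
That leaves D = 28. So E can't be 28.
F has just one choice, so F = 16. Eliminate 16 elsewhere: E.
E has just one choice, so E = 27. Remove 27 from C, G.
G must be 17 (only option left). So C can't be 17.
C's domain is down to {19}, so C = 19. Eliminate 19 elsewhere: A.
A has just one choice, so A = 12.

A=12, B=10, C=19, D=28, E=27, F=16, G=17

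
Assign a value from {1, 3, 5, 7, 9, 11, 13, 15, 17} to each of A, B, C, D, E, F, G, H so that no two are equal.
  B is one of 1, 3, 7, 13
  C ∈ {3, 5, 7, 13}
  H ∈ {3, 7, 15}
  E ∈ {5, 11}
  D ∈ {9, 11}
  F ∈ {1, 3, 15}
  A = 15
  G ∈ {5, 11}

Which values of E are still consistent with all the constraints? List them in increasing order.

5, 11

A has just one choice, so A = 15. Strike 15 from F, H.
Among the 7 still-open variables, 9 fits only D (and all 7 values in {1, 3, 5, 7, 9, 11, 13} must be used), so D = 9.
E and G between them cover only {5, 11} — a naked pair. Remove those values from C.
No further eliminations apply; E can still be any of 5, 11.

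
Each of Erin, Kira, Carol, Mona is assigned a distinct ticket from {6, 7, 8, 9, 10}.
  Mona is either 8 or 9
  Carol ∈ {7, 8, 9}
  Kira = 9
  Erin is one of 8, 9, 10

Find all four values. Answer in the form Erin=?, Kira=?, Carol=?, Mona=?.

Erin=10, Kira=9, Carol=7, Mona=8

Kira's domain is down to {9}, so Kira = 9. Strike 9 from Erin, Carol, Mona.
That leaves Mona = 8. Remove 8 from Erin, Carol.
That leaves Erin = 10.
Carol's domain is down to {7}, so Carol = 7.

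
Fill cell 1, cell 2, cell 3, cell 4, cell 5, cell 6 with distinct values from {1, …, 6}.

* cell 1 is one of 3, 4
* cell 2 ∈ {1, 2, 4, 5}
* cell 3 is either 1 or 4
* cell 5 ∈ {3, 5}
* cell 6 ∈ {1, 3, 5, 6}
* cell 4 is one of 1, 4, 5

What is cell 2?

2

Among the 6 variables, 2 fits only cell 2 (and all 6 values in {1, 2, 3, 4, 5, 6} must be used), so cell 2 = 2.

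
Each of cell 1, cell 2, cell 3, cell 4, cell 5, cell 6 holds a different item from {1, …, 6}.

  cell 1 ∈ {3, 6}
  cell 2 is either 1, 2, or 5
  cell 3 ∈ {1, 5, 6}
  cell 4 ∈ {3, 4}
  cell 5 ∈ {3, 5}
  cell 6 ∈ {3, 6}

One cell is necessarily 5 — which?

cell 5

The 6 variables together cover exactly {1, 2, 3, 4, 5, 6} — 6 values for 6 variables — and 2 appears only in cell 2's list, so cell 2 = 2.
Among the 5 still-open variables, 1 fits only cell 3 (and all 5 values in {1, 3, 4, 5, 6} must be used), so cell 3 = 1.
The 4 still-open variables draw from only 4 values {3, 4, 5, 6}, so each is used; only cell 4 can be 4, hence cell 4 = 4.
The 3 still-open variables together cover exactly {3, 5, 6} — 3 values for 3 variables — and 5 appears only in cell 5's list, so cell 5 = 5.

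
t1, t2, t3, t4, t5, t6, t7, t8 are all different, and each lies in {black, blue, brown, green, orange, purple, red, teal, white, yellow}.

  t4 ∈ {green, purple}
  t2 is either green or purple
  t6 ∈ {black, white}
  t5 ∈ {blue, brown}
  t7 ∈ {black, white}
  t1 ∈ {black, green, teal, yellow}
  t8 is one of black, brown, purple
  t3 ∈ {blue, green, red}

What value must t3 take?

red

t2 and t4 share exactly the 2 values {green, purple}; by pigeonhole those values go to them, so strike green, purple from t1, t3, t8.
The 2 variables t6 and t7 are confined to {black, white}, which locks those values in; drop them from t1, t8.
That leaves t8 = brown. Eliminate brown elsewhere: t5.
That leaves t5 = blue. Eliminate blue elsewhere: t3.
So t3 = red.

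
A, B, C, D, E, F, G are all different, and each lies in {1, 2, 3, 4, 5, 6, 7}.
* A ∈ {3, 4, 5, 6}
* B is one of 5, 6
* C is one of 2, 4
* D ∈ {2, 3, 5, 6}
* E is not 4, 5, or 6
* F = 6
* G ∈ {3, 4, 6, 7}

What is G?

7

F must be 6 (only option left). Eliminate 6 elsewhere: A, B, D, G.
B has just one choice, so B = 5. Strike 5 from A, D.
The 5 still-open variables draw from only 5 values {1, 2, 3, 4, 7}, so each is used; only E can be 1, hence E = 1.
Among the 4 still-open variables, 7 fits only G (and all 4 values in {2, 3, 4, 7} must be used), so G = 7.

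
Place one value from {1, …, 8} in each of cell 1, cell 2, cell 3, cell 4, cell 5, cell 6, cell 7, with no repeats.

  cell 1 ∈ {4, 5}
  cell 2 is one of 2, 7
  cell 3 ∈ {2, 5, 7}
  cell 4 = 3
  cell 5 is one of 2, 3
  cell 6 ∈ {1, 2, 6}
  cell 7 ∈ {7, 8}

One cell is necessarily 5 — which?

cell 4's domain is down to {3}, so cell 4 = 3. Eliminate 3 elsewhere: cell 5.
That leaves cell 5 = 2. Strike 2 from cell 2, cell 3, cell 6.
cell 2's domain is down to {7}, so cell 2 = 7. So cell 3, cell 7 can't be 7.
So 5 goes to cell 3.

cell 3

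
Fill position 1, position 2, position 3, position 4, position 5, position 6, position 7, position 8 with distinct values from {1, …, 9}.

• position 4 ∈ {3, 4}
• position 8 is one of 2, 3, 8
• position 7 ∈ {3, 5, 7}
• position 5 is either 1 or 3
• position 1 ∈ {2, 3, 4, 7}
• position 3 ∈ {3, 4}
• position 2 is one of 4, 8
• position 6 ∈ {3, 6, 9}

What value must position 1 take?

7

The 2 variables position 3 and position 4 are confined to {3, 4}, which locks those values in; drop them from position 1, position 2, position 5, position 6, position 7, position 8.
position 2 must be 8 (only option left). So position 8 can't be 8.
That leaves position 5 = 1.
position 8 has just one choice, so position 8 = 2. Eliminate 2 elsewhere: position 1.
So position 1 = 7.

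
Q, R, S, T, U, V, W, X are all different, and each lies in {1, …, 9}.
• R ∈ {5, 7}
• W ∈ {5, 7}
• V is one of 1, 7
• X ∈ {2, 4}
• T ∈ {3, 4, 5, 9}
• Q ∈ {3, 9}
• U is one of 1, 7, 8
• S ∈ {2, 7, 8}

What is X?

4

R and W share exactly the 2 values {5, 7}; by pigeonhole those values go to them, so strike 5, 7 from S, T, U, V.
V must be 1 (only option left). So U can't be 1.
U must be 8 (only option left). Eliminate 8 elsewhere: S.
S has just one choice, so S = 2. Remove 2 from X.
So X = 4.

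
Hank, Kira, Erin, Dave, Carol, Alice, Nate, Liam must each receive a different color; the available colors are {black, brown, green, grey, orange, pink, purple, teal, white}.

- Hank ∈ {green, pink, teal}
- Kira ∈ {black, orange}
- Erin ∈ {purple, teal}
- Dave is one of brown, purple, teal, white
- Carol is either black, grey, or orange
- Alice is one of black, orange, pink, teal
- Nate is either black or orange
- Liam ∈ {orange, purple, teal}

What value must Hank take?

green

The 2 variables Kira and Nate are confined to {black, orange}, which locks those values in; drop them from Carol, Alice, Liam.
Carol's domain is down to {grey}, so Carol = grey.
The 2 variables Erin and Liam are confined to {purple, teal}, which locks those values in; drop them from Hank, Dave, Alice.
Alice has just one choice, so Alice = pink. Eliminate pink elsewhere: Hank.
So Hank = green.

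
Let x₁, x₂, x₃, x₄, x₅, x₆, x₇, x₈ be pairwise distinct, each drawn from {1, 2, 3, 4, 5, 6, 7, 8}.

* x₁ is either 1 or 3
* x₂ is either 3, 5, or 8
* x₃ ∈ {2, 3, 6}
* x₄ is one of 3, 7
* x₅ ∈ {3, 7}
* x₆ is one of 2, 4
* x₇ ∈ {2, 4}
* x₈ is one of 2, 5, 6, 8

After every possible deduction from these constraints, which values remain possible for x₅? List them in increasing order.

The 8 variables draw from only 8 values {1, 2, 3, 4, 5, 6, 7, 8}, so each is used; only x₁ can be 1, hence x₁ = 1.
x₄ and x₅ share exactly the 2 values {3, 7}; by pigeonhole those values go to them, so strike 3, 7 from x₂, x₃.
x₆ and x₇ between them cover only {2, 4} — a naked pair. Remove those values from x₃, x₈.
x₃ must be 6 (only option left). Strike 6 from x₈.
No further eliminations apply; x₅ can still be any of 3, 7.

3, 7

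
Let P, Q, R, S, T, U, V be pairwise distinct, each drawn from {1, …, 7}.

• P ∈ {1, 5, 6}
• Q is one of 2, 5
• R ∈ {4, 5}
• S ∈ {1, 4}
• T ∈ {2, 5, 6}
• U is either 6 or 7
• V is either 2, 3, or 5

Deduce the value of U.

The 7 variables draw from only 7 values {1, 2, 3, 4, 5, 6, 7}, so each is used; only V can be 3, hence V = 3.
The 6 still-open variables draw from only 6 values {1, 2, 4, 5, 6, 7}, so each is used; only U can be 7, hence U = 7.

7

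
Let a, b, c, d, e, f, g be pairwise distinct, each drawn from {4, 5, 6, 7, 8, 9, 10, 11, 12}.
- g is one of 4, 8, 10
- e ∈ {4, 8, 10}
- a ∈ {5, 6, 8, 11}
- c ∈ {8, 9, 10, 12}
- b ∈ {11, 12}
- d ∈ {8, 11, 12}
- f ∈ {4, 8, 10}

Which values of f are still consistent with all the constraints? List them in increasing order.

e, f, g share exactly the 3 values {4, 8, 10}; by pigeonhole those values go to them, so strike 4, 8, 10 from a, c, d.
b and d between them cover only {11, 12} — a naked pair. Remove those values from a, c.
c has just one choice, so c = 9.
No further eliminations apply; f can still be any of 4, 8, 10.

4, 8, 10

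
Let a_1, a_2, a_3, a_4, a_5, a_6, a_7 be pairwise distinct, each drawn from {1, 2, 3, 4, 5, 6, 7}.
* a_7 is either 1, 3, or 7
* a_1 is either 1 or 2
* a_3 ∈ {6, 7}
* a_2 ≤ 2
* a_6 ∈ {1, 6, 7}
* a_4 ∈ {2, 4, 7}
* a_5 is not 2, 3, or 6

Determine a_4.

4

Among the 7 variables, 3 fits only a_7 (and all 7 values in {1, 2, 3, 4, 5, 6, 7} must be used), so a_7 = 3.
The 6 still-open variables draw from only 6 values {1, 2, 4, 5, 6, 7}, so each is used; only a_5 can be 5, hence a_5 = 5.
Among the 5 still-open variables, 4 fits only a_4 (and all 5 values in {1, 2, 4, 6, 7} must be used), so a_4 = 4.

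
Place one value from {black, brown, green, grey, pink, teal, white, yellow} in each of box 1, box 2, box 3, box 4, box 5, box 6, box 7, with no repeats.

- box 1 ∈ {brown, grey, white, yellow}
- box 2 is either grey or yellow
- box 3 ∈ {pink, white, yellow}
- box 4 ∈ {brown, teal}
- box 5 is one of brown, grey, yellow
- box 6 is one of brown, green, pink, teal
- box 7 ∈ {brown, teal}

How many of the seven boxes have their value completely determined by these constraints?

3

Among the 7 variables, green fits only box 6 (and all 7 values in {brown, green, grey, pink, teal, white, yellow} must be used), so box 6 = green.
The 6 still-open variables draw from only 6 values {brown, grey, pink, teal, white, yellow}, so each is used; only box 3 can be pink, hence box 3 = pink.
The 5 still-open variables together cover exactly {brown, grey, teal, white, yellow} — 5 values for 5 variables — and white appears only in box 1's list, so box 1 = white.
box 4 and box 7 share exactly the 2 values {brown, teal}; by pigeonhole those values go to them, so strike brown, teal from box 5.
Determined: box 1=white, box 3=pink, box 6=green. The other boxes each still have more than one consistent value. That makes 3.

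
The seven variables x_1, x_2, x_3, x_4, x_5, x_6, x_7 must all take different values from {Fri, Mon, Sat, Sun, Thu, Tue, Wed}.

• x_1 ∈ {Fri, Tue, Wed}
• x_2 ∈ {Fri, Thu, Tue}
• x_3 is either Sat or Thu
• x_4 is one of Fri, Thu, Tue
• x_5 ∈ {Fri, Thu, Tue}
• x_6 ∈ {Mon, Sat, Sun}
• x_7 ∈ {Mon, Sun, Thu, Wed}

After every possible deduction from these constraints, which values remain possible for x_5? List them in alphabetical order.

The 3 variables x_2, x_4, x_5 are confined to {Fri, Thu, Tue}, which locks those values in; drop them from x_1, x_3, x_7.
x_1's domain is down to {Wed}, so x_1 = Wed. Eliminate Wed elsewhere: x_7.
x_3's domain is down to {Sat}, so x_3 = Sat. So x_6 can't be Sat.
No further eliminations apply; x_5 can still be any of Fri, Thu, Tue.

Fri, Thu, Tue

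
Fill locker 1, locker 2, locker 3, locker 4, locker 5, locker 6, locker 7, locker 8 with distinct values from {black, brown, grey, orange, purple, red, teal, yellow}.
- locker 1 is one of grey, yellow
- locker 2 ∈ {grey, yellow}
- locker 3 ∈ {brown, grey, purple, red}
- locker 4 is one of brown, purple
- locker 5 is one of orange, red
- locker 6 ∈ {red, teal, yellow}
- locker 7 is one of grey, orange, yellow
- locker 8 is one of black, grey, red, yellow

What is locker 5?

The 8 variables together cover exactly {black, brown, grey, orange, purple, red, teal, yellow} — 8 values for 8 variables — and black appears only in locker 8's list, so locker 8 = black.
The 7 still-open variables together cover exactly {brown, grey, orange, purple, red, teal, yellow} — 7 values for 7 variables — and teal appears only in locker 6's list, so locker 6 = teal.
The 2 variables locker 1 and locker 2 are confined to {grey, yellow}, which locks those values in; drop them from locker 3, locker 7.
locker 7 must be orange (only option left). Eliminate orange elsewhere: locker 5.
So locker 5 = red.

red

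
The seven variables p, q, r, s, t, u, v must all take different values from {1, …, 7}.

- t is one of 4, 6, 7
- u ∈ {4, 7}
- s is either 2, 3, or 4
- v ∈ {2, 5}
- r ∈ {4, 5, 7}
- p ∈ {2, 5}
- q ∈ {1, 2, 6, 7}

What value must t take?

The 7 variables draw from only 7 values {1, 2, 3, 4, 5, 6, 7}, so each is used; only q can be 1, hence q = 1.
The 6 still-open variables together cover exactly {2, 3, 4, 5, 6, 7} — 6 values for 6 variables — and 3 appears only in s's list, so s = 3.
The 5 still-open variables draw from only 5 values {2, 4, 5, 6, 7}, so each is used; only t can be 6, hence t = 6.

6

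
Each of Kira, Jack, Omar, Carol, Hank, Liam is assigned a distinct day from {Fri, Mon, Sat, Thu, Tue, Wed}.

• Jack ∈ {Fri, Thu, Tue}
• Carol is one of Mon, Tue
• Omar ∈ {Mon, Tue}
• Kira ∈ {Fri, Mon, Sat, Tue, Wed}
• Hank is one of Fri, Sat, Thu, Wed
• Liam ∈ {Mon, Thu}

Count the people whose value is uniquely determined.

2

Omar and Carol share exactly the 2 values {Mon, Tue}; by pigeonhole those values go to them, so strike Mon, Tue from Kira, Jack, Liam.
Liam's domain is down to {Thu}, so Liam = Thu. Eliminate Thu elsewhere: Jack, Hank.
That leaves Jack = Fri. So Kira, Hank can't be Fri.
Determined: Jack=Fri, Liam=Thu. The other people each still have more than one consistent value. That makes 2.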